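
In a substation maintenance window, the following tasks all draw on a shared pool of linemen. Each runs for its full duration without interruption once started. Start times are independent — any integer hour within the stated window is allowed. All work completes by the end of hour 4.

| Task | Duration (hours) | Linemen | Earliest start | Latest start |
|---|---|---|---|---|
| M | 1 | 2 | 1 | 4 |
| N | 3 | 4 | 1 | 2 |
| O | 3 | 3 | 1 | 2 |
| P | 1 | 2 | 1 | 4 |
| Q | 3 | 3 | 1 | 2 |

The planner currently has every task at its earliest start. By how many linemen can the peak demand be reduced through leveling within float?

4

Early-start peak: h1:14  h2:10  h3:10  h4:0 ⇒ 14.
Leveled (M@1, N@1, O@1, P@4, Q@2): h1:9  h2:10  h3:10  h4:5 ⇒ 10.
Reduction 14 − 10 = 4.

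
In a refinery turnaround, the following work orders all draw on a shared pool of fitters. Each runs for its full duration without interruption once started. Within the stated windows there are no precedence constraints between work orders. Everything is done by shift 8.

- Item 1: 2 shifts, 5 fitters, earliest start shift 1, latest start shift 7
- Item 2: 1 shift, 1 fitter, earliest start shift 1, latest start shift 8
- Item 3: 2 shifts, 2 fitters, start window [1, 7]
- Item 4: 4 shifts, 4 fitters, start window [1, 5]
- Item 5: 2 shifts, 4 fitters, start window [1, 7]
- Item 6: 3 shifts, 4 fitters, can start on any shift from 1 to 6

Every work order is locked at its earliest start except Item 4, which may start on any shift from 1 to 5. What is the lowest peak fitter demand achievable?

16

Item 4@1: s1:20  s2:19  s3:8  s4:4  s5:0  s6:0  s7:0  s8:0 → peak 20
Item 4@2: s1:16  s2:19  s3:8  s4:4  s5:4  s6:0  s7:0  s8:0 → peak 19
Item 4@3: s1:16  s2:15  s3:8  s4:4  s5:4  s6:4  s7:0  s8:0 → peak 16
Item 4@4: s1:16  s2:15  s3:4  s4:4  s5:4  s6:4  s7:4  s8:0 → peak 16
Item 4@5: s1:16  s2:15  s3:4  s4:0  s5:4  s6:4  s7:4  s8:4 → peak 16
Best is Item 4@3, peak 16.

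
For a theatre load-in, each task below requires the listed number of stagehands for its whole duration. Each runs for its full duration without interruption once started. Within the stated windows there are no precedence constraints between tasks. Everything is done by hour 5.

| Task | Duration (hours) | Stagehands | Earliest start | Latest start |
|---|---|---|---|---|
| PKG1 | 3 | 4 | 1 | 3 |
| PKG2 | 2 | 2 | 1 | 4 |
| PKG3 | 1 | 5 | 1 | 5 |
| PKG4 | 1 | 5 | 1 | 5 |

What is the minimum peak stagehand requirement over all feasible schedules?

6

Early-start (PKG1@1, PKG2@1, PKG3@1, PKG4@1) gives peak 16: h1:16  h2:6  h3:4  h4:0  h5:0.
Shift PKG3→4, PKG4→5.
Schedule PKG1@1, PKG2@1, PKG3@4, PKG4@5: h1:6  h2:6  h3:4  h4:5  h5:5 — peak 6.
Total stagehand-hours = 26 over 5 hours ⇒ peak ≥ ⌈26/5⌉ = 6, so 6 is optimal.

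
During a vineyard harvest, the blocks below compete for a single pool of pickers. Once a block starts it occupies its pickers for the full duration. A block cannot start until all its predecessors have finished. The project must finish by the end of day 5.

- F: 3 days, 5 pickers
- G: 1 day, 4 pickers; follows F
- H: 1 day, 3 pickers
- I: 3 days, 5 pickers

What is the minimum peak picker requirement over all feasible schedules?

10

Early-start (F@1, G@4, H@1, I@1) gives peak 13: d1:13  d2:10  d3:10  d4:4  d5:0.
Shift I→2.
Schedule F@1, G@4, H@1, I@2: d1:8  d2:10  d3:10  d4:9  d5:0 — peak 10.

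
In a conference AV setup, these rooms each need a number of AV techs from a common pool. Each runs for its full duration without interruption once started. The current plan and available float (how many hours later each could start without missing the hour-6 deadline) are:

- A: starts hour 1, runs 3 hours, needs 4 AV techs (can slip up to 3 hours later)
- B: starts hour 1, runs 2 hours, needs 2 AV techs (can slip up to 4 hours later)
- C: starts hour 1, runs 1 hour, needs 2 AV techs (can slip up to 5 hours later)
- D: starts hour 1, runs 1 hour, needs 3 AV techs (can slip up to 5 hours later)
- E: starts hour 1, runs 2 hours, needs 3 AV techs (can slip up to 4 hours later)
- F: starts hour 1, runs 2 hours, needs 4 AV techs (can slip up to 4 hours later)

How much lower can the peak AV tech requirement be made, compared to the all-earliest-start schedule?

11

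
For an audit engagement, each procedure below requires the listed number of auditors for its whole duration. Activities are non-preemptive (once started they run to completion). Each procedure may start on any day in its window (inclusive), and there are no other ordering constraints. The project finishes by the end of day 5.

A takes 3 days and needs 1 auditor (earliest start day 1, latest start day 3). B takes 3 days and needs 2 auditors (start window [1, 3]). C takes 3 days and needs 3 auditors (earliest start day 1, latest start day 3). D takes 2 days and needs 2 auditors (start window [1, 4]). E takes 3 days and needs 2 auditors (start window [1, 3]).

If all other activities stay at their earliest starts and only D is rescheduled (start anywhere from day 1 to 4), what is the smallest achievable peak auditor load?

8

D@1: d1:10  d2:10  d3:8  d4:0  d5:0 → peak 10
D@2: d1:8  d2:10  d3:10  d4:0  d5:0 → peak 10
D@3: d1:8  d2:8  d3:10  d4:2  d5:0 → peak 10
D@4: d1:8  d2:8  d3:8  d4:2  d5:2 → peak 8
Best is D@4, peak 8.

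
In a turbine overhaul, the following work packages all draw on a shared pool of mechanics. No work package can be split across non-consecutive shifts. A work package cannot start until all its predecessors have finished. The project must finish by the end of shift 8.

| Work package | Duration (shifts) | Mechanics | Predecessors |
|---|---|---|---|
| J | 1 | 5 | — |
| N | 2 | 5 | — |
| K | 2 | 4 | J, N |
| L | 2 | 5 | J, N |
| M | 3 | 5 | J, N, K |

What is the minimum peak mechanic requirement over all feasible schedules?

Early-start (J@1, N@1, K@3, L@3, M@5) gives peak 10: s1:10  s2:5  s3:9  s4:9  s5:5  s6:5  s7:5  s8:0.
Shift N→2, K→4, L→4, M→6.
Schedule J@1, N@2, K@4, L@4, M@6: s1:5  s2:5  s3:5  s4:9  s5:9  s6:5  s7:5  s8:5 — peak 9.

9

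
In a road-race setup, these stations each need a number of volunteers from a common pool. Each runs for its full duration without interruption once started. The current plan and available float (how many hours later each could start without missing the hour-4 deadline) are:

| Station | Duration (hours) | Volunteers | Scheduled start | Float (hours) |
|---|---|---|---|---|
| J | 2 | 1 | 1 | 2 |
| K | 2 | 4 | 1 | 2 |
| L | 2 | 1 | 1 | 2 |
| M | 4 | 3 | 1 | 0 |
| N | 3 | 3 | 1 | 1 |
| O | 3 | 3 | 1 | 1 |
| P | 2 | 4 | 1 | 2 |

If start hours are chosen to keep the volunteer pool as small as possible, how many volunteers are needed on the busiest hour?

Early-start (J@1, K@1, L@1, M@1, N@1, O@1, P@1) gives peak 19: h1:19  h2:19  h3:9  h4:3.
Shift L→3, P→3.
Schedule J@1, K@1, L@3, M@1, N@1, O@1, P@3: h1:14  h2:14  h3:14  h4:8 — peak 14.

14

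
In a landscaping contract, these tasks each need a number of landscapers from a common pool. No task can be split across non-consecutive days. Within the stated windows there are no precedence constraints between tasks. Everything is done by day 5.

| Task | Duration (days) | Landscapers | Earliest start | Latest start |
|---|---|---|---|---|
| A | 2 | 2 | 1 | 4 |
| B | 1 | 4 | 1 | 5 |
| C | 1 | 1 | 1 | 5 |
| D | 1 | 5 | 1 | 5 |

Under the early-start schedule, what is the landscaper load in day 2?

2

At early start, day 2 has: A.
Demand: 2 = 2.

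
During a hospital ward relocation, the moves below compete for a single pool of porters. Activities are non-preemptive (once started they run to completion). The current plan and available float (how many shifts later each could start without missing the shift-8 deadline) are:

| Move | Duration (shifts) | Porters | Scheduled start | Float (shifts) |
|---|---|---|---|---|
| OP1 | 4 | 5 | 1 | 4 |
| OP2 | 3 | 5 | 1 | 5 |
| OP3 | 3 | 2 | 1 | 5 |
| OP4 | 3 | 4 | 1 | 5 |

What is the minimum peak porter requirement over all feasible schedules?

9

Early-start (OP1@1, OP2@1, OP3@1, OP4@1) gives peak 16: s1:16  s2:16  s3:16  s4:5  s5:0  s6:0  s7:0  s8:0.
Shift OP2→5, OP4→4.
Schedule OP1@1, OP2@5, OP3@1, OP4@4: s1:7  s2:7  s3:7  s4:9  s5:9  s6:9  s7:5  s8:0 — peak 9.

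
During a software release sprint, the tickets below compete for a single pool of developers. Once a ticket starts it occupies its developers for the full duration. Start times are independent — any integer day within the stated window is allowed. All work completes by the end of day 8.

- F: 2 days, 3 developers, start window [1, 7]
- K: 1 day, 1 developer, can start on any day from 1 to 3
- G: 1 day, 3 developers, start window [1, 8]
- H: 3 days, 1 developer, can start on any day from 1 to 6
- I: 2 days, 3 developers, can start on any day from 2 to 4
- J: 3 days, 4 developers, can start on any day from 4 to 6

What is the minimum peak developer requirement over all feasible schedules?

Early-start (F@1, K@1, G@1, H@1, I@2, J@4) gives peak 8: d1:8  d2:7  d3:4  d4:4  d5:4  d6:4  d7:0  d8:0.
Shift G→3, H→2, I→4, J→6.
Schedule F@1, K@1, G@3, H@2, I@4, J@6: d1:4  d2:4  d3:4  d4:4  d5:3  d6:4  d7:4  d8:4 — peak 4.
Total developer-days = 31 over 8 days ⇒ peak ≥ ⌈31/8⌉ = 4, so 4 is optimal.

4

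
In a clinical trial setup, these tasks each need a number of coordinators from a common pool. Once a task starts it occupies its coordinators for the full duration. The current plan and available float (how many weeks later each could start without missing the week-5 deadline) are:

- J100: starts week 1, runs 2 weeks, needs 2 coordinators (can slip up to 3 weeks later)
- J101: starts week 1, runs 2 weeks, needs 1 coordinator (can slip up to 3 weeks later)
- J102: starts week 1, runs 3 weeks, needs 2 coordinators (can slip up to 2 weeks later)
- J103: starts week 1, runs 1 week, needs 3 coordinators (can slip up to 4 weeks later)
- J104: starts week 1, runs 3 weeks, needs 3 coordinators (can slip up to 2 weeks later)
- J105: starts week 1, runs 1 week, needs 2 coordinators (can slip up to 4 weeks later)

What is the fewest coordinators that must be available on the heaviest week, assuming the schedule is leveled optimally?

6

Early-start (J100@1, J101@1, J102@1, J103@1, J104@1, J105@1) gives peak 13: w1:13  w2:8  w3:5  w4:0  w5:0.
Shift J103→4, J104→3, J105→5.
Schedule J100@1, J101@1, J102@1, J103@4, J104@3, J105@5: w1:5  w2:5  w3:5  w4:6  w5:5 — peak 6.
Total coordinator-weeks = 26 over 5 weeks ⇒ peak ≥ ⌈26/5⌉ = 6, so 6 is optimal.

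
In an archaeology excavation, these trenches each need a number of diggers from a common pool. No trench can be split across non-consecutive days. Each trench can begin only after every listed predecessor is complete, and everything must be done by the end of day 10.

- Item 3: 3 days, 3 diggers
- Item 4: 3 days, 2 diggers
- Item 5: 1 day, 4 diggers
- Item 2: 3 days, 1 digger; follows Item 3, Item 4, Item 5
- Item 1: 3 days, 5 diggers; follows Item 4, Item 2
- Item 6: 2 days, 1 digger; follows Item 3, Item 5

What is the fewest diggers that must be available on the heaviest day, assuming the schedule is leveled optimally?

5

Early-start (Item 3@1, Item 4@1, Item 5@1, Item 2@4, Item 1@7, Item 6@4) gives peak 9: d1:9  d2:5  d3:5  d4:2  d5:2  d6:1  d7:5  d8:5  d9:5  d10:0.
Shift Item 5→4, Item 2→5, Item 1→8, Item 6→5.
Schedule Item 3@1, Item 4@1, Item 5@4, Item 2@5, Item 1@8, Item 6@5: d1:5  d2:5  d3:5  d4:4  d5:2  d6:2  d7:1  d8:5  d9:5  d10:5 — peak 5.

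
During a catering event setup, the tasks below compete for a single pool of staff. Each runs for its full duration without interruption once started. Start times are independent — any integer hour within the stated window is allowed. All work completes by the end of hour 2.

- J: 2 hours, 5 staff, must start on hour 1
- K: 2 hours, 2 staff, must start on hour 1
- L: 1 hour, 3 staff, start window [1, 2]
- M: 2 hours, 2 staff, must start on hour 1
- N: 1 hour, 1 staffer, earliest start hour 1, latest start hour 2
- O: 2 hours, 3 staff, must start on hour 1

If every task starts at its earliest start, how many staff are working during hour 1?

At early start, hour 1 has: J, K, L, M, N, O.
Demand: 5 + 2 + 3 + 2 + 1 + 3 = 16.

16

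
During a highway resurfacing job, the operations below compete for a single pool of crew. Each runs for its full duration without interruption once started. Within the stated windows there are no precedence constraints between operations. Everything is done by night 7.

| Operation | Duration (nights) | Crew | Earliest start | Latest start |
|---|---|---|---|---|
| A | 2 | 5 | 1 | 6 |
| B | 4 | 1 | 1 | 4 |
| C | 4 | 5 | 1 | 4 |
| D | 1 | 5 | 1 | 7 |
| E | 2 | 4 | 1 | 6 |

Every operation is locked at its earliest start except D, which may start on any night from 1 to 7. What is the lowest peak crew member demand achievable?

D@1: n1:20  n2:15  n3:6  n4:6  n5:0  n6:0  n7:0 → peak 20
D@2: n1:15  n2:20  n3:6  n4:6  n5:0  n6:0  n7:0 → peak 20
D@3: n1:15  n2:15  n3:11  n4:6  n5:0  n6:0  n7:0 → peak 15
D@4: n1:15  n2:15  n3:6  n4:11  n5:0  n6:0  n7:0 → peak 15
D@5: n1:15  n2:15  n3:6  n4:6  n5:5  n6:0  n7:0 → peak 15
D@6: n1:15  n2:15  n3:6  n4:6  n5:0  n6:5  n7:0 → peak 15
D@7: n1:15  n2:15  n3:6  n4:6  n5:0  n6:0  n7:5 → peak 15
Best is D@3, peak 15.

15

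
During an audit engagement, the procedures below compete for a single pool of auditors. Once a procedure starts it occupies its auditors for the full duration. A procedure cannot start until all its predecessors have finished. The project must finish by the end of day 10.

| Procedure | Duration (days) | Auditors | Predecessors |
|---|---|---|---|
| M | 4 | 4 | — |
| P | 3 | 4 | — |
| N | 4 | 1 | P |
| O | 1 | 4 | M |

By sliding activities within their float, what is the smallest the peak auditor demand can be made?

5

Early-start (M@1, P@1, N@4, O@5) gives peak 8: d1:8  d2:8  d3:8  d4:5  d5:5  d6:1  d7:1  d8:0  d9:0  d10:0.
Shift M→4, O→8.
Schedule M@4, P@1, N@4, O@8: d1:4  d2:4  d3:4  d4:5  d5:5  d6:5  d7:5  d8:4  d9:0  d10:0 — peak 5.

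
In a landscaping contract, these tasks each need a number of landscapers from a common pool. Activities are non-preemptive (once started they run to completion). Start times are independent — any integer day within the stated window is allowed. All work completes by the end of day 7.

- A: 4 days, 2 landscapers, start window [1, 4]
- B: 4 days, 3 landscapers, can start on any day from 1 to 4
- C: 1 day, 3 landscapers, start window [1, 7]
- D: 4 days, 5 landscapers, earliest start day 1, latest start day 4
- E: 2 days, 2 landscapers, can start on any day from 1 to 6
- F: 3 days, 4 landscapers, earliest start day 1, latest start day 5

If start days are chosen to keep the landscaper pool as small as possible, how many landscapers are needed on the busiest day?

Early-start (A@1, B@1, C@1, D@1, E@1, F@1) gives peak 19: d1:19  d2:16  d3:14  d4:10  d5:0  d6:0  d7:0.
Shift D→2, E→6, F→5.
Schedule A@1, B@1, C@1, D@2, E@6, F@5: d1:8  d2:10  d3:10  d4:10  d5:9  d6:6  d7:6 — peak 10.

10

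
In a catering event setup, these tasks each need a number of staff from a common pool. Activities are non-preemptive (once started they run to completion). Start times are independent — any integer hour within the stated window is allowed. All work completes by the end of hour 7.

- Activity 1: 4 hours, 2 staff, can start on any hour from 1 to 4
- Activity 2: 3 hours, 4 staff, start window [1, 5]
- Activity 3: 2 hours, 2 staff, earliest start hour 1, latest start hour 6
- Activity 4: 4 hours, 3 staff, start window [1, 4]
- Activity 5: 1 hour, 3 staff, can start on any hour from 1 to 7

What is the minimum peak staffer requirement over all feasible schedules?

6

Early-start (Activity 1@1, Activity 2@1, Activity 3@1, Activity 4@1, Activity 5@1) gives peak 14: h1:14  h2:11  h3:9  h4:5  h5:0  h6:0  h7:0.
Shift Activity 3→5, Activity 4→4, Activity 5→7.
Schedule Activity 1@1, Activity 2@1, Activity 3@5, Activity 4@4, Activity 5@7: h1:6  h2:6  h3:6  h4:5  h5:5  h6:5  h7:6 — peak 6.
Total staffer-hours = 39 over 7 hours ⇒ peak ≥ ⌈39/7⌉ = 6, so 6 is optimal.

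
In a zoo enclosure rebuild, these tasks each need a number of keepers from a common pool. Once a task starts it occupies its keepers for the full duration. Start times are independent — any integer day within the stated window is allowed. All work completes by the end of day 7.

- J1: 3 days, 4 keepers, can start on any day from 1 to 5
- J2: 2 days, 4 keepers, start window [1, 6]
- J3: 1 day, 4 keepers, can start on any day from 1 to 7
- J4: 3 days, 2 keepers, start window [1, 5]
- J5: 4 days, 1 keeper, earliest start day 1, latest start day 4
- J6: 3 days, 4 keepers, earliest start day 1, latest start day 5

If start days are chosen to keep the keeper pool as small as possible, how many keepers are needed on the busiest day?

Early-start (J1@1, J2@1, J3@1, J4@1, J5@1, J6@1) gives peak 19: d1:19  d2:15  d3:11  d4:1  d5:0  d6:0  d7:0.
Shift J3→3, J4→4, J5→4, J6→4.
Schedule J1@1, J2@1, J3@3, J4@4, J5@4, J6@4: d1:8  d2:8  d3:8  d4:7  d5:7  d6:7  d7:1 — peak 8.

8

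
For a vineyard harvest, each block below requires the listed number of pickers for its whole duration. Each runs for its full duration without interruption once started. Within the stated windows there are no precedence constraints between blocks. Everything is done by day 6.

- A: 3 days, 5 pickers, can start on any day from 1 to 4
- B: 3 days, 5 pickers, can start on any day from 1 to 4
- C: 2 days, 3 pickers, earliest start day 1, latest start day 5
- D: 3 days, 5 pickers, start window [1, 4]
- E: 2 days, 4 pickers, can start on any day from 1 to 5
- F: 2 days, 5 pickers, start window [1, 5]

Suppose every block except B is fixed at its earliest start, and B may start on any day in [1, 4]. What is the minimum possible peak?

22

B@1: d1:27  d2:27  d3:15  d4:0  d5:0  d6:0 → peak 27
B@2: d1:22  d2:27  d3:15  d4:5  d5:0  d6:0 → peak 27
B@3: d1:22  d2:22  d3:15  d4:5  d5:5  d6:0 → peak 22
B@4: d1:22  d2:22  d3:10  d4:5  d5:5  d6:5 → peak 22
Best is B@3, peak 22.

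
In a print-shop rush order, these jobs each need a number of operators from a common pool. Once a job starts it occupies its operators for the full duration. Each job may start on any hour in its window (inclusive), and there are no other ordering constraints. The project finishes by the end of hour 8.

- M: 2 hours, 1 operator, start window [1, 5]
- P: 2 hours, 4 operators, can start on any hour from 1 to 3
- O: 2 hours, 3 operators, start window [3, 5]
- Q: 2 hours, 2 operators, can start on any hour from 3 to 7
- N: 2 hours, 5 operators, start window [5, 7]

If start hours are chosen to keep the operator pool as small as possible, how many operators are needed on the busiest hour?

5

Schedule M@1, P@1, O@3, Q@3, N@5: h1:5  h2:5  h3:5  h4:5  h5:5  h6:5  h7:0  h8:0 — peak 5.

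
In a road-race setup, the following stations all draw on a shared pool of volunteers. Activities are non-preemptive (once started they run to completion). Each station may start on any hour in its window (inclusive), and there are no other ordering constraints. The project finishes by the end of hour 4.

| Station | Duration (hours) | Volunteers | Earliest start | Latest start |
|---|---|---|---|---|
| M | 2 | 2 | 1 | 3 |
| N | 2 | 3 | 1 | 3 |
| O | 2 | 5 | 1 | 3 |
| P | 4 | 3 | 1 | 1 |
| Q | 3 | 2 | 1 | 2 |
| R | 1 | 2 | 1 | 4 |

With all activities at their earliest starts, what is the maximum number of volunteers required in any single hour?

17

Early-start schedule: M@1, N@1, O@1, P@1, Q@1, R@1.
Load per hour: hour 1: 17, hour 2: 15, hour 3: 5, hour 4: 3.
Peak is 17.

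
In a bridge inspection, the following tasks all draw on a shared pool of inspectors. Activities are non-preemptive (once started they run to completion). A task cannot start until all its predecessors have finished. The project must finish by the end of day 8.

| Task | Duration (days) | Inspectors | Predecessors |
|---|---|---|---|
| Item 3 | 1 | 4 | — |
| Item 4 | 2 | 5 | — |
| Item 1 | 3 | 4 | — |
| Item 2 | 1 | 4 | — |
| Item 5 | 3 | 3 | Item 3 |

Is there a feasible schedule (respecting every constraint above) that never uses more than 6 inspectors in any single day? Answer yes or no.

The minimum achievable peak is 7; 6 < 7, so no feasible schedule stays within the cap.

no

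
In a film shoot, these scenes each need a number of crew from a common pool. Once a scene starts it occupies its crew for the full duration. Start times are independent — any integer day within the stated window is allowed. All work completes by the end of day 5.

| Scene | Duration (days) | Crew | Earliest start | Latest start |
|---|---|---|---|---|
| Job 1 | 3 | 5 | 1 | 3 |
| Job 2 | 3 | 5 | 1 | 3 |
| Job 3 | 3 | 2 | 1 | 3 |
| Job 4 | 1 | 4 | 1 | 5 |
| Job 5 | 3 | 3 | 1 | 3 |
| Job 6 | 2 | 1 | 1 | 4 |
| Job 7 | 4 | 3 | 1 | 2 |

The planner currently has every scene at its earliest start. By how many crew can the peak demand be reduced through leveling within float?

5

Early-start peak: d1:23  d2:19  d3:18  d4:3  d5:0 ⇒ 23.
Leveled (Job 1@1, Job 2@1, Job 3@1, Job 4@1, Job 5@2, Job 6@4, Job 7@2): d1:16  d2:18  d3:18  d4:7  d5:4 ⇒ 18.
Reduction 23 − 18 = 5.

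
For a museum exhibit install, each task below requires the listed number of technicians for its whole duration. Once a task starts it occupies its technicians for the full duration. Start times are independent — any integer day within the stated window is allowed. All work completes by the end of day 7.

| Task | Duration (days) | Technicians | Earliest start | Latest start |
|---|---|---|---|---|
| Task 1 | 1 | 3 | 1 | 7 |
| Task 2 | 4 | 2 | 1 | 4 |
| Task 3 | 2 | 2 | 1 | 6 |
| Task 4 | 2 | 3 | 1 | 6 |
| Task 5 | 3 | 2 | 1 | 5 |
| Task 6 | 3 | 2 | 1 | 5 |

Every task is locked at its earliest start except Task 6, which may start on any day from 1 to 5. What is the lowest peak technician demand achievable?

12

Task 6@1: d1:14  d2:11  d3:6  d4:2  d5:0  d6:0  d7:0 → peak 14
Task 6@2: d1:12  d2:11  d3:6  d4:4  d5:0  d6:0  d7:0 → peak 12
Task 6@3: d1:12  d2:9  d3:6  d4:4  d5:2  d6:0  d7:0 → peak 12
Task 6@4: d1:12  d2:9  d3:4  d4:4  d5:2  d6:2  d7:0 → peak 12
Task 6@5: d1:12  d2:9  d3:4  d4:2  d5:2  d6:2  d7:2 → peak 12
Best is Task 6@2, peak 12.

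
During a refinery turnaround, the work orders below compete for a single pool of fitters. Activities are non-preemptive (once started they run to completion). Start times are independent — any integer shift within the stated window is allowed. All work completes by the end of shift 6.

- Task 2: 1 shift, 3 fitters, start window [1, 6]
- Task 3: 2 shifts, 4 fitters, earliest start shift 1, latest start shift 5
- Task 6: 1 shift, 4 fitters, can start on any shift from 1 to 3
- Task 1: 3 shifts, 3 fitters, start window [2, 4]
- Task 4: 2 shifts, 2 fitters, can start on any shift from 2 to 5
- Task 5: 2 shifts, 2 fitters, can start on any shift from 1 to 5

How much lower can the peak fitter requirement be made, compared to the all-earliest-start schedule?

Early-start peak: s1:13  s2:11  s3:5  s4:3  s5:0  s6:0 ⇒ 13.
Leveled (Task 2@2, Task 3@5, Task 6@1, Task 1@2, Task 4@3, Task 5@5): s1:4  s2:6  s3:5  s4:5  s5:6  s6:6 ⇒ 6.
Reduction 13 − 6 = 7.

7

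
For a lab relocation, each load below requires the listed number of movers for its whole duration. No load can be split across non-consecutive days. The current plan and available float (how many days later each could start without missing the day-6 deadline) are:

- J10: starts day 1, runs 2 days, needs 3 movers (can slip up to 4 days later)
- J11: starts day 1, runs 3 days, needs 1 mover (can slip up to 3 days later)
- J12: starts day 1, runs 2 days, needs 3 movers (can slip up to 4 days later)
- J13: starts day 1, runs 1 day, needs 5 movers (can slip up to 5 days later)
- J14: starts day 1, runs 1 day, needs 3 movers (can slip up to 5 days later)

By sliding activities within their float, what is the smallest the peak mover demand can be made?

Early-start (J10@1, J11@1, J12@1, J13@1, J14@1) gives peak 15: d1:15  d2:7  d3:1  d4:0  d5:0  d6:0.
Shift J12→3, J13→5, J14→6.
Schedule J10@1, J11@1, J12@3, J13@5, J14@6: d1:4  d2:4  d3:4  d4:3  d5:5  d6:3 — peak 5.

5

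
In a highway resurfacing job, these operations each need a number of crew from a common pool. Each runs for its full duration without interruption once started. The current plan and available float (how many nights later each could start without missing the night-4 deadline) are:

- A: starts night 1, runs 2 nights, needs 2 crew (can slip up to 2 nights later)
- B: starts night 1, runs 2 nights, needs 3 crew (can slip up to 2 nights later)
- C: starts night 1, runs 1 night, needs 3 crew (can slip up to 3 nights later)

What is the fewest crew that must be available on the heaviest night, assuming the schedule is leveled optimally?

5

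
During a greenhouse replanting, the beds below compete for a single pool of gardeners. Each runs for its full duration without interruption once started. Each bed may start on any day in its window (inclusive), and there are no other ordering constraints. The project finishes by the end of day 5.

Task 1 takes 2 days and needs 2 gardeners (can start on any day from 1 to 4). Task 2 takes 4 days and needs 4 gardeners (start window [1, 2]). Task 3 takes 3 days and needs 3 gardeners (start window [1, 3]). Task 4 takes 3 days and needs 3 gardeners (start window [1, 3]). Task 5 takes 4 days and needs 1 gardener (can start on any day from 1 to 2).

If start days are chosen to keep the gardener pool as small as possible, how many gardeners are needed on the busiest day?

11

Early-start (Task 1@1, Task 2@1, Task 3@1, Task 4@1, Task 5@1) gives peak 13: d1:13  d2:13  d3:11  d4:5  d5:0.
Shift Task 4→3.
Schedule Task 1@1, Task 2@1, Task 3@1, Task 4@3, Task 5@1: d1:10  d2:10  d3:11  d4:8  d5:3 — peak 11.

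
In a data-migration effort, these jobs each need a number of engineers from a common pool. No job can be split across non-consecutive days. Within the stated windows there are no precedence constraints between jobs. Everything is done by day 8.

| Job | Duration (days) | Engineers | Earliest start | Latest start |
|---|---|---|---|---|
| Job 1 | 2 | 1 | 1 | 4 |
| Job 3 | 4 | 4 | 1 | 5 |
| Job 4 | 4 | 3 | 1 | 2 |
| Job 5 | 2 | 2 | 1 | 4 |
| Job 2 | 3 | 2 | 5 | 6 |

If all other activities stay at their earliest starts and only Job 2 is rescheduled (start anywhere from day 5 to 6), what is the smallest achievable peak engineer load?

Job 2@5: d1:10  d2:10  d3:7  d4:7  d5:2  d6:2  d7:2  d8:0 → peak 10
Job 2@6: d1:10  d2:10  d3:7  d4:7  d5:0  d6:2  d7:2  d8:2 → peak 10
Best is Job 2@5, peak 10.

10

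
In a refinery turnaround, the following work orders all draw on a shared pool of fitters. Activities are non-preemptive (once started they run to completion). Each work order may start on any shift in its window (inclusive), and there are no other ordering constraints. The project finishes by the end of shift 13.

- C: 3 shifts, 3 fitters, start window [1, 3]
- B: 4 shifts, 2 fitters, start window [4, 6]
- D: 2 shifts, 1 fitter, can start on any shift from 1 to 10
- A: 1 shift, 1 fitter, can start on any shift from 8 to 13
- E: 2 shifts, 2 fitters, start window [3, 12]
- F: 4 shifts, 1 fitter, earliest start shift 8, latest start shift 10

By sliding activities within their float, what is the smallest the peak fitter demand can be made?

Early-start (C@1, B@4, D@1, A@8, E@3, F@8) gives peak 5: s1:4  s2:4  s3:5  s4:4  s5:2  s6:2  s7:2  s8:2  s9:1  s10:1  s11:1  s12:0  s13:0.
Shift D→4, E→8, F→9.
Schedule C@1, B@4, D@4, A@8, E@8, F@9: s1:3  s2:3  s3:3  s4:3  s5:3  s6:2  s7:2  s8:3  s9:3  s10:1  s11:1  s12:1  s13:0 — peak 3.
Total fitter-shifts = 28 over 13 shifts ⇒ peak ≥ ⌈28/13⌉ = 3, so 3 is optimal.

3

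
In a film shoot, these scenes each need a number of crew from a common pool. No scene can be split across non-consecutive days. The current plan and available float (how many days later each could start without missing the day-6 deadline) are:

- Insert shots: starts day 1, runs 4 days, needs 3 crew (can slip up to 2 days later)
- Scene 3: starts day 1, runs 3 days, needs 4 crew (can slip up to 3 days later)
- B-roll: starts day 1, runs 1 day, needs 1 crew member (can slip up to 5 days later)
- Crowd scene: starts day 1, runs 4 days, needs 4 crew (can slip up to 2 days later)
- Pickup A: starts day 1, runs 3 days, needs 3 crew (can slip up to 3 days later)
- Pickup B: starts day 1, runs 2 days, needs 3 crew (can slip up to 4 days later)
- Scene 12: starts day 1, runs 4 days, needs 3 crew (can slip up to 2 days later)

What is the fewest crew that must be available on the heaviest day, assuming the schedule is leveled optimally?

Early-start (Insert shots@1, Scene 3@1, B-roll@1, Crowd scene@1, Pickup A@1, Pickup B@1, Scene 12@1) gives peak 21: d1:21  d2:20  d3:17  d4:10  d5:0  d6:0.
Shift Pickup A→4, Pickup B→5, Scene 12→2.
Schedule Insert shots@1, Scene 3@1, B-roll@1, Crowd scene@1, Pickup A@4, Pickup B@5, Scene 12@2: d1:12  d2:14  d3:14  d4:13  d5:9  d6:6 — peak 14.

14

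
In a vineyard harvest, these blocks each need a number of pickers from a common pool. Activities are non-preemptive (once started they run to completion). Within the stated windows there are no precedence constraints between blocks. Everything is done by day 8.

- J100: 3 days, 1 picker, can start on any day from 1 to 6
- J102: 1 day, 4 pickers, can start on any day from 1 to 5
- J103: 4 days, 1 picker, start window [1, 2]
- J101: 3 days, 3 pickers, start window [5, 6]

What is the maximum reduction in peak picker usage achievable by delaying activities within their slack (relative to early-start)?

2

Early-start peak: d1:6  d2:2  d3:2  d4:1  d5:3  d6:3  d7:3  d8:0 ⇒ 6.
Leveled (J100@1, J102@5, J103@1, J101@6): d1:2  d2:2  d3:2  d4:1  d5:4  d6:3  d7:3  d8:3 ⇒ 4.
Reduction 6 − 4 = 2.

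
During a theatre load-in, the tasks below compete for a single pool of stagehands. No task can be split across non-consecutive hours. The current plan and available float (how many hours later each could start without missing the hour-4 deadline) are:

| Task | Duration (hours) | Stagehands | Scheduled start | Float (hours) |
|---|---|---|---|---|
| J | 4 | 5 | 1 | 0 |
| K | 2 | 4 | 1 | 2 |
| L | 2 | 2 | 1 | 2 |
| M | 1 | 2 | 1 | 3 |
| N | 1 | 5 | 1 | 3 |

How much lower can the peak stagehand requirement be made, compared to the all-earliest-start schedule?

Early-start peak: h1:18  h2:11  h3:5  h4:5 ⇒ 18.
Leveled (J@1, K@1, L@1, M@3, N@4): h1:11  h2:11  h3:7  h4:10 ⇒ 11.
Reduction 18 − 11 = 7.

7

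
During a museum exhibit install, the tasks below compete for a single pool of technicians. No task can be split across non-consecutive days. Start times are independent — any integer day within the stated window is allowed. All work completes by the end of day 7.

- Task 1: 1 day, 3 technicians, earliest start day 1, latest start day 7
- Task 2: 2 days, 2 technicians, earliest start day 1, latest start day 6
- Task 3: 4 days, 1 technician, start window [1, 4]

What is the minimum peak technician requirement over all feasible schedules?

3

Early-start (Task 1@1, Task 2@1, Task 3@1) gives peak 6: d1:6  d2:3  d3:1  d4:1  d5:0  d6:0  d7:0.
Shift Task 2→2, Task 3→2.
Schedule Task 1@1, Task 2@2, Task 3@2: d1:3  d2:3  d3:3  d4:1  d5:1  d6:0  d7:0 — peak 3.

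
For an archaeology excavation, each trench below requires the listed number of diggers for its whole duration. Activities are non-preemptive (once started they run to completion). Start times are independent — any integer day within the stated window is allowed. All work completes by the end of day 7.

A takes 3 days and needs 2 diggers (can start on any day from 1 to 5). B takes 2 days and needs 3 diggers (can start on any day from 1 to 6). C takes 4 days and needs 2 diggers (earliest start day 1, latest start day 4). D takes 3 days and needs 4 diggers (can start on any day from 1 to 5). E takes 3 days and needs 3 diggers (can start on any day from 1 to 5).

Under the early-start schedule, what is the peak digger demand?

14

Early-start schedule: A@1, B@1, C@1, D@1, E@1.
Load per day: day 1: 14, day 2: 14, day 3: 11, day 4: 2, day 5: 0, day 6: 0, day 7: 0.
Peak is 14.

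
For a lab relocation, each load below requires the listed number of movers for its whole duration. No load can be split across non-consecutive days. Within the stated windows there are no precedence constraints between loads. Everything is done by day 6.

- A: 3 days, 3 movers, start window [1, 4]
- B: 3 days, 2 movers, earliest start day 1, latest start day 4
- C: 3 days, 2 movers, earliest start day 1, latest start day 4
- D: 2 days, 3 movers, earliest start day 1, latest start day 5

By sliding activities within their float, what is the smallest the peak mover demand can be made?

5

Early-start (A@1, B@1, C@1, D@1) gives peak 10: d1:10  d2:10  d3:7  d4:0  d5:0  d6:0.
Shift C→4, D→4.
Schedule A@1, B@1, C@4, D@4: d1:5  d2:5  d3:5  d4:5  d5:5  d6:2 — peak 5.
Total mover-days = 27 over 6 days ⇒ peak ≥ ⌈27/6⌉ = 5, so 5 is optimal.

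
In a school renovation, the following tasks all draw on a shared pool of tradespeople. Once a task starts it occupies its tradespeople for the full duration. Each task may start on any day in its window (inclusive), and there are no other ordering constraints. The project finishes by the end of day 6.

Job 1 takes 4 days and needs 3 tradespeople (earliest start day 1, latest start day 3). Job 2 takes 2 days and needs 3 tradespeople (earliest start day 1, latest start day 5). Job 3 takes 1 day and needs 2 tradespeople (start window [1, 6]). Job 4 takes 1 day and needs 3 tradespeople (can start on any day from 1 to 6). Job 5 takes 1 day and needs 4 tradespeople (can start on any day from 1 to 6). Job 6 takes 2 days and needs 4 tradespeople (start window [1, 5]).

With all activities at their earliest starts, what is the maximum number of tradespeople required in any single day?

19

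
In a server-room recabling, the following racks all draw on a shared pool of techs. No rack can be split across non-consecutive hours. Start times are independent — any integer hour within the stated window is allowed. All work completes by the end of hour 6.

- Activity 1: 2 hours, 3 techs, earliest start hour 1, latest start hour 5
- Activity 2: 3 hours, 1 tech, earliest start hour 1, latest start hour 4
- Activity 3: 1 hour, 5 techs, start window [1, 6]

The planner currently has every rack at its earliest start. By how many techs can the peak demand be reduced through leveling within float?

Early-start peak: h1:9  h2:4  h3:1  h4:0  h5:0  h6:0 ⇒ 9.
Leveled (Activity 1@1, Activity 2@1, Activity 3@4): h1:4  h2:4  h3:1  h4:5  h5:0  h6:0 ⇒ 5.
Reduction 9 − 5 = 4.

4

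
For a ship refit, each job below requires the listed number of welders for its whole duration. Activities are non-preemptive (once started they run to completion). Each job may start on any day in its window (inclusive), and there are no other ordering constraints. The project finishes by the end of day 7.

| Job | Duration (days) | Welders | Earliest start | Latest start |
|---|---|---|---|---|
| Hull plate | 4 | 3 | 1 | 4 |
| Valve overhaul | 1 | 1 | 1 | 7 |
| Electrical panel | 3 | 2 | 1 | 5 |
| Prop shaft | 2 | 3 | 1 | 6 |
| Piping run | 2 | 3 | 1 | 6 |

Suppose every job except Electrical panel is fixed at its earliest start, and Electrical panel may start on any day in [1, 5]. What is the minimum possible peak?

10

Electrical panel@1: d1:12  d2:11  d3:5  d4:3  d5:0  d6:0  d7:0 → peak 12
Electrical panel@2: d1:10  d2:11  d3:5  d4:5  d5:0  d6:0  d7:0 → peak 11
Electrical panel@3: d1:10  d2:9  d3:5  d4:5  d5:2  d6:0  d7:0 → peak 10
Electrical panel@4: d1:10  d2:9  d3:3  d4:5  d5:2  d6:2  d7:0 → peak 10
Electrical panel@5: d1:10  d2:9  d3:3  d4:3  d5:2  d6:2  d7:2 → peak 10
Best is Electrical panel@3, peak 10.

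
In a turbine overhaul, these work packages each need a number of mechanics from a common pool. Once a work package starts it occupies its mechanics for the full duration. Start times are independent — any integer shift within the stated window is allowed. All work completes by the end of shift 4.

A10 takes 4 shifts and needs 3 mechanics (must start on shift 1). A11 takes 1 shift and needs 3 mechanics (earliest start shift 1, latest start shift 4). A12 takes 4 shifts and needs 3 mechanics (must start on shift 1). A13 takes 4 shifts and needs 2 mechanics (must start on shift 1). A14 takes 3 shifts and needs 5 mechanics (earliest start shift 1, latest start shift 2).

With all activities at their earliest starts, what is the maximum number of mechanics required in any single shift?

16

Early-start schedule: A10@1, A11@1, A12@1, A13@1, A14@1.
Load per shift: shift 1: 16, shift 2: 13, shift 3: 13, shift 4: 8.
Peak is 16.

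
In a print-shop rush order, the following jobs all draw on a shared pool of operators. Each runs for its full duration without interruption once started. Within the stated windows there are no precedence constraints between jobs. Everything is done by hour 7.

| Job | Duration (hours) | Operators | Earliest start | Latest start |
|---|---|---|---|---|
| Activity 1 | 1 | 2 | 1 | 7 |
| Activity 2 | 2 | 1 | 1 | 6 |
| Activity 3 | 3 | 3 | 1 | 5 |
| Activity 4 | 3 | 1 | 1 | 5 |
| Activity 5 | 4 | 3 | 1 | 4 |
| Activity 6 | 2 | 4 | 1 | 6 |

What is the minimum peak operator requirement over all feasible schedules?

Early-start (Activity 1@1, Activity 2@1, Activity 3@1, Activity 4@1, Activity 5@1, Activity 6@1) gives peak 14: h1:14  h2:12  h3:7  h4:3  h5:0  h6:0  h7:0.
Shift Activity 3→3, Activity 4→5, Activity 6→6.
Schedule Activity 1@1, Activity 2@1, Activity 3@3, Activity 4@5, Activity 5@1, Activity 6@6: h1:6  h2:4  h3:6  h4:6  h5:4  h6:5  h7:5 — peak 6.
Total operator-hours = 36 over 7 hours ⇒ peak ≥ ⌈36/7⌉ = 6, so 6 is optimal.

6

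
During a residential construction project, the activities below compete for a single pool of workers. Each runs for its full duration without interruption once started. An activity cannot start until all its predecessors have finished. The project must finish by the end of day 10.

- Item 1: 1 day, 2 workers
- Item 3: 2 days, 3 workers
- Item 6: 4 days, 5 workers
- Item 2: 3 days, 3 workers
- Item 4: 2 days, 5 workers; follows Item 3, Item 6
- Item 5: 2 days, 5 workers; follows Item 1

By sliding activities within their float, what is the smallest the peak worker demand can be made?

Early-start (Item 1@1, Item 3@1, Item 6@1, Item 2@1, Item 4@5, Item 5@2) gives peak 16: d1:13  d2:16  d3:13  d4:5  d5:5  d6:5  d7:0  d8:0  d9:0  d10:0.
Shift Item 6→2, Item 2→3, Item 4→6, Item 5→8.
Schedule Item 1@1, Item 3@1, Item 6@2, Item 2@3, Item 4@6, Item 5@8: d1:5  d2:8  d3:8  d4:8  d5:8  d6:5  d7:5  d8:5  d9:5  d10:0 — peak 8.

8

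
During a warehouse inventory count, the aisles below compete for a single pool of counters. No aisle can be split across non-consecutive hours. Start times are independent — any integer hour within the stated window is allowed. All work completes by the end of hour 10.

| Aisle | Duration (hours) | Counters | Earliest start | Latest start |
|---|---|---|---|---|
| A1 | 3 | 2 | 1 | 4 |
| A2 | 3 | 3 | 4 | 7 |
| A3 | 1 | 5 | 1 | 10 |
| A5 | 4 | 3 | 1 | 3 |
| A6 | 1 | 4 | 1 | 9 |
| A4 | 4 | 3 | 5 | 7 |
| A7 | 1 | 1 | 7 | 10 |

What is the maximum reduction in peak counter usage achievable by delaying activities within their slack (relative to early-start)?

Early-start peak: h1:14  h2:5  h3:5  h4:6  h5:6  h6:6  h7:4  h8:3  h9:0  h10:0 ⇒ 14.
Leveled (A1@1, A2@4, A3@10, A5@1, A6@9, A4@5, A7@7): h1:5  h2:5  h3:5  h4:6  h5:6  h6:6  h7:4  h8:3  h9:4  h10:5 ⇒ 6.
Reduction 14 − 6 = 8.

8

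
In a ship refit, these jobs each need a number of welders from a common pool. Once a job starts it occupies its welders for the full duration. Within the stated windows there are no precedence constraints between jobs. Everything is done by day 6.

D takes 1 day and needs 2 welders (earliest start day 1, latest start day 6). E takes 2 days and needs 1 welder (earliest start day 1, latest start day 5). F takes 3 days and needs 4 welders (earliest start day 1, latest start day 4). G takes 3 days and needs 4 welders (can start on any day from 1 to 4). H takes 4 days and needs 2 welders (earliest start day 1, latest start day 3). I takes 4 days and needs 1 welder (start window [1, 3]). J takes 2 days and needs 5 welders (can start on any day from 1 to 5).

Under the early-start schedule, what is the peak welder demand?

Early-start schedule: D@1, E@1, F@1, G@1, H@1, I@1, J@1.
Load per day: day 1: 19, day 2: 17, day 3: 11, day 4: 3, day 5: 0, day 6: 0.
Peak is 19.

19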